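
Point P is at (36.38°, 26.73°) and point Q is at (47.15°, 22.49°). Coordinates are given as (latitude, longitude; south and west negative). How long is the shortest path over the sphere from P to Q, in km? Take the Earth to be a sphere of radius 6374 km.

1248 km

Haversine: a = sin²(Δφ/2)+cos φ₁ cos φ₂ sin²(Δλ/2) = 0.00956;  σ = 2·atan2(√a,√(1−a))
σ = 11.220° → d = Rσ = 6374·0.19583 = 1248 km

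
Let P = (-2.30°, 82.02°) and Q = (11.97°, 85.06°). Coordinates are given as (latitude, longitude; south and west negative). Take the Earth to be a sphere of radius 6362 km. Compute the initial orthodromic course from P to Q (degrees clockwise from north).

N = sin Δλ·cos φ₂ = +0.0519;  D = cos φ₁ sin φ₂ − sin φ₁ cos φ₂ cos Δλ = +0.2464
initial course = atan2(N, D) = 11.89°

11.9°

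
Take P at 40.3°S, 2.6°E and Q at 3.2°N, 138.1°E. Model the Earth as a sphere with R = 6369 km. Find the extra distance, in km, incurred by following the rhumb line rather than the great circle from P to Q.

Great circle: cos σ = sin φ₁ sin φ₂ + cos φ₁ cos φ₂ cos Δλ,  σ = 2.1886 rad → d_gc = 13939.1 km
Rhumb line: Δψ = +0.8256, q = Δφ/Δψ = 0.9196, d_rh = R√(Δφ²+q²Δλ²) = 14670.3 km
Excess = 14670.3 − 13939.1 = 731.2 ≈ 731 km

731 km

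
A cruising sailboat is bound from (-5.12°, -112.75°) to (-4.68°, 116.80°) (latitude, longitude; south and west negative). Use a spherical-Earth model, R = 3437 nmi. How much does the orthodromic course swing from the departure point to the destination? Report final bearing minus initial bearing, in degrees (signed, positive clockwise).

Initial bearing θ₁ = atan2(sin Δλ cos φ₂, cos φ₁ sin φ₂ − sin φ₁ cos φ₂ cos Δλ) = 259.62°
Final bearing θ₂ = (initial bearing from the destination back to the start) + 180° = 280.59°
Δθ = θ₂ − θ₁ = +21.0°

+21.0°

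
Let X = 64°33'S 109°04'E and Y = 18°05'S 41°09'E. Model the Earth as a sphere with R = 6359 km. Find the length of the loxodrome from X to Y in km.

Δψ = ln[tan(π/4+φ₂/2)/tan(π/4+φ₁/2)] = +1.1670;  Δφ = +0.8110 rad,  Δλ = -1.1854 rad
q = Δφ/Δψ = 0.6949
d = R·√(Δφ² + q²Δλ²) = 6359·1.15597 = 7351 km

7351 km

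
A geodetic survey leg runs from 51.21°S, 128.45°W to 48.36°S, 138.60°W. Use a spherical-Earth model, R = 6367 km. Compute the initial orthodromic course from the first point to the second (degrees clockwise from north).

289.6°

θ = atan2( sin Δλ·cos φ₂ ,  cos φ₁ sin φ₂ − sin φ₁ cos φ₂ cos Δλ )
  = atan2(-0.1171, +0.0416) = 289.57°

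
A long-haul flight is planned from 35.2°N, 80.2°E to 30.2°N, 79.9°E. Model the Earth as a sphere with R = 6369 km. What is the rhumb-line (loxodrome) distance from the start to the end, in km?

Δψ = ln[tan(π/4+φ₂/2)/tan(π/4+φ₁/2)] = -0.1038;  Δφ = -0.0873 rad,  Δλ = -0.0052 rad
q = Δφ/Δψ = 0.8410
d = R·√(Δφ² + q²Δλ²) = 6369·0.08738 = 557 km

557 km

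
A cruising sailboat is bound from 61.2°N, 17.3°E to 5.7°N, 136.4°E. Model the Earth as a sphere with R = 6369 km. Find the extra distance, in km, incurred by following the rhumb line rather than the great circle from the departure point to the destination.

964 km

Great circle: cos σ = sin φ₁ sin φ₂ + cos φ₁ cos φ₂ cos Δλ,  σ = 1.7174 rad → d_gc = 10938.3 km
Rhumb line: Δψ = -1.2600, q = Δφ/Δψ = 0.7688, d_rh = R√(Δφ²+q²Δλ²) = 11901.9 km
Excess = 11901.9 − 10938.3 = 963.6 ≈ 964 km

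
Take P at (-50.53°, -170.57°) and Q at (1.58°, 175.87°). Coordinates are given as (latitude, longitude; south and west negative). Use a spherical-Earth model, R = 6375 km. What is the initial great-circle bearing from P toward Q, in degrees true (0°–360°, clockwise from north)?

343.0°

N = sin Δλ·cos φ₂ = -0.2344;  D = cos φ₁ sin φ₂ − sin φ₁ cos φ₂ cos Δλ = +0.7677
initial course = atan2(N, D) = 343.02°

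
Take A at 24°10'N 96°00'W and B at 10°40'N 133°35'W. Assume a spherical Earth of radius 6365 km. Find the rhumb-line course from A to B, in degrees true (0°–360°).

249.3°

Meridional parts: M(φ₁)=+0.4349, M(φ₂)=+0.1873 → ΔM = -0.2476;  Δλ = -0.6560 rad
tan C = Δλ / ΔM = +2.6489 → C = 249.32°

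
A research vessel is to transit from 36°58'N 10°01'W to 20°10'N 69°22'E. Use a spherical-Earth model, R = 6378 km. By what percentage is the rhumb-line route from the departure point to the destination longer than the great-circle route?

2.2%

Great circle: σ = 1.2180 rad → d_gc = Rσ = 7768.6 km
Rhumb: Δφ = -0.2932, Δλ = +1.3855, Δψ = -0.3358, q = Δφ/Δψ = 0.8732 → d_rh = R√(Δφ²+q²Δλ²) = 7939.8 km
Excess = (7939.8 − 7768.6) / 7768.6 = 171.2 / 7768.6 = 2.20% ≈ 2.2%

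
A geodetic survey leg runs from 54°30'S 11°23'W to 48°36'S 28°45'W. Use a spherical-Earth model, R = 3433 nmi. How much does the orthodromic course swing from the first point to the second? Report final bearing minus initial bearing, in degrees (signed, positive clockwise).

+13.7°

Initial bearing θ₁ = atan2(sin Δλ cos φ₂, cos φ₁ sin φ₂ − sin φ₁ cos φ₂ cos Δλ) = 291.62°
Final bearing θ₂ = (initial bearing from the destination back to the start) + 180° = 305.28°
Δθ = θ₂ − θ₁ = +13.7°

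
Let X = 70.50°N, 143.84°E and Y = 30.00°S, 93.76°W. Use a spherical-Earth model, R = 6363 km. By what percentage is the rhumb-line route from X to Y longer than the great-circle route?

6.3%

Great circle: σ = 2.2475 rad → d_gc = Rσ = 14300.8 km
Rhumb: Δφ = -1.7541, Δλ = +2.1363, Δψ = -2.3105, q = Δφ/Δψ = 0.7592 → d_rh = R√(Δφ²+q²Δλ²) = 15200.5 km
Excess = (15200.5 − 14300.8) / 14300.8 = 899.7 / 14300.8 = 6.29% ≈ 6.3%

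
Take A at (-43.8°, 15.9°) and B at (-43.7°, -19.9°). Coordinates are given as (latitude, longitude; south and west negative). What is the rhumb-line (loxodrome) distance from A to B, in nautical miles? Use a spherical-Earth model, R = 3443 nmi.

Δψ = ln[tan(π/4+φ₂/2)/tan(π/4+φ₁/2)] = +0.0024;  Δφ = +0.0017 rad,  Δλ = -0.6248 rad
q = Δφ/Δψ = 0.7224
d = R·√(Δφ² + q²Δλ²) = 3443·0.45136 = 1554 nmi

1554 nmi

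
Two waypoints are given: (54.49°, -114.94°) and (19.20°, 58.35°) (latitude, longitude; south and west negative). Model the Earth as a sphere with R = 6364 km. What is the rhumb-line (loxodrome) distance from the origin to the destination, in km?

15378 km

Rhumb course C = atan2(Δλ, Δψ) with Δψ = ln[tan(π/4+φ₂/2)/tan(π/4+φ₁/2)] = -0.7973, Δλ = +3.0245 → C = 104.77°
d = R·|Δφ| / |cos C| = 6364·0.61593 / 0.25489 = 15378 km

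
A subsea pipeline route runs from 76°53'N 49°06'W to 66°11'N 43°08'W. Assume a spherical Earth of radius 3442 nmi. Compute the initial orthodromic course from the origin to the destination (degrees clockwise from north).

167.1°

N = sin Δλ·cos φ₂ = +0.0420;  D = cos φ₁ sin φ₂ − sin φ₁ cos φ₂ cos Δλ = -0.1835
initial course = atan2(N, D) = 167.12°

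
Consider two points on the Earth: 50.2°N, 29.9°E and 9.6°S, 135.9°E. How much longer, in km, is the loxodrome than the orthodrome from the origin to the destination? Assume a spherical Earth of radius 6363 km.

Great circle: cos σ = sin φ₁ sin φ₂ + cos φ₁ cos φ₂ cos Δλ,  σ = 1.8777 rad → d_gc = 11947.7 km
Rhumb line: Δψ = -1.1845, q = Δφ/Δψ = 0.8812, d_rh = R√(Δφ²+q²Δλ²) = 12316.7 km
Excess = 12316.7 − 11947.7 = 369.0 ≈ 369 km

369 km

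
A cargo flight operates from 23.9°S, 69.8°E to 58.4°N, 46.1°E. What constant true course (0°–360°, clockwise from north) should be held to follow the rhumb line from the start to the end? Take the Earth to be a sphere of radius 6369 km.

346.3°

Δψ = ln[tan(π/4+φ₂/2)/tan(π/4+φ₁/2)] = +1.6922
Δλ = -0.4136 rad (taken the short way round)
course = atan2(Δλ, Δψ) = 346.26°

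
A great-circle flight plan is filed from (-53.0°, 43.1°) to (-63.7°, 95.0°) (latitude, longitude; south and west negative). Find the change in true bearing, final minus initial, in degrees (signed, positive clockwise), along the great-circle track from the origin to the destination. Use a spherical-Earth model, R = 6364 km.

-45.2°

At departure: θ₁ = atan2(sin Δλ cos φ₂, cos φ₁ sin φ₂ − sin φ₁ cos φ₂ cos Δλ) = 132.65°
At arrival: θ₂ = atan2(sin Δλ cos φ₁, −cos φ₂ sin φ₁ + sin φ₂ cos φ₁ cos Δλ) = 87.47°
Δθ = θ₂ − θ₁ = -45.2°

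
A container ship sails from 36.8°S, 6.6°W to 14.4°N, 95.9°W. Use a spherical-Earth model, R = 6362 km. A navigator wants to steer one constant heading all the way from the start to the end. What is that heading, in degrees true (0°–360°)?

Δψ = ln[tan(π/4+φ₂/2)/tan(π/4+φ₁/2)] = +0.9456
Δλ = -1.5586 rad (taken the short way round)
course = atan2(Δλ, Δψ) = 301.25°

301.2°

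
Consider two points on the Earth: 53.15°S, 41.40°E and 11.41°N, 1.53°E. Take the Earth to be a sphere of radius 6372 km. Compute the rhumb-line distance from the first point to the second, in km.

8144 km

Δψ = ln[tan(π/4+φ₂/2)/tan(π/4+φ₁/2)] = +1.2997;  Δφ = +1.1268 rad,  Δλ = -0.6959 rad
q = Δφ/Δψ = 0.8670
d = R·√(Δφ² + q²Δλ²) = 6372·1.27813 = 8144 km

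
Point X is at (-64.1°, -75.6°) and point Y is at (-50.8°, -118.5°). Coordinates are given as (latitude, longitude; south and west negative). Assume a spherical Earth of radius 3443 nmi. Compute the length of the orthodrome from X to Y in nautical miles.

cos σ = sin φ₁ sin φ₂ + cos φ₁ cos φ₂ cos Δλ
      = sin(-64.10°)sin(-50.80°) + cos(-64.10°)cos(-50.80°)cos(-42.90°) = 0.8993
σ = 25.928° → d = Rσ = 3443·0.45253 = 1558 nmi

1558 nmi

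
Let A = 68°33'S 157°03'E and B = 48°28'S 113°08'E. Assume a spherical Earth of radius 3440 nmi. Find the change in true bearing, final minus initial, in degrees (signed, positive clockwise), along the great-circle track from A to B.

+38.5°

At departure: θ₁ = atan2(sin Δλ cos φ₂, cos φ₁ sin φ₂ − sin φ₁ cos φ₂ cos Δλ) = 290.37°
At arrival: θ₂ = atan2(sin Δλ cos φ₁, −cos φ₂ sin φ₁ + sin φ₂ cos φ₁ cos Δλ) = 328.87°
Δθ = θ₂ − θ₁ = +38.5°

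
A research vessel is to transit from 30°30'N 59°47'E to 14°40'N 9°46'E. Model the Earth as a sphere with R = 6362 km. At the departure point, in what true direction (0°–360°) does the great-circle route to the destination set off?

θ = atan2( sin Δλ·cos φ₂ ,  cos φ₁ sin φ₂ − sin φ₁ cos φ₂ cos Δλ )
  = atan2(-0.7413, -0.0973) = 262.52°

262.5°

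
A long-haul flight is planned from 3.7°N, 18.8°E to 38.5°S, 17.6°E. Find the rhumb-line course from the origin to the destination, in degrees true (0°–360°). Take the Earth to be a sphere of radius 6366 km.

Δψ = ln[tan(π/4+φ₂/2)/tan(π/4+φ₁/2)] = -0.7937
Δλ = -0.0209 rad (taken the short way round)
course = atan2(Δλ, Δψ) = 181.51°

181.5°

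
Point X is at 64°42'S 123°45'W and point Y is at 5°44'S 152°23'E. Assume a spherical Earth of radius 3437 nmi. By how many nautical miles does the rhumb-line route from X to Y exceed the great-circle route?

Great circle: cos σ = sin φ₁ sin φ₂ + cos φ₁ cos φ₂ cos Δλ,  σ = 1.4346 rad → d_gc = 4930.82 nmi
Rhumb line: Δψ = +1.3939, q = Δφ/Δψ = 0.7383, d_rh = R√(Δφ²+q²Δλ²) = 5129.27 nmi
Excess = 5129.27 − 4930.82 = 198.45 ≈ 198 nmi

198 nmi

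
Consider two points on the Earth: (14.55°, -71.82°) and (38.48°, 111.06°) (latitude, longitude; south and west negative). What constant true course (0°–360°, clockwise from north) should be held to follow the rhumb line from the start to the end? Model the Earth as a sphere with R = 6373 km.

278.7°

Meridional parts: M(φ₁)=+0.2567, M(φ₂)=+0.7287 → ΔM = +0.4719;  Δλ = -3.0913 rad
tan C = Δλ / ΔM = -6.5503 → C = 278.68°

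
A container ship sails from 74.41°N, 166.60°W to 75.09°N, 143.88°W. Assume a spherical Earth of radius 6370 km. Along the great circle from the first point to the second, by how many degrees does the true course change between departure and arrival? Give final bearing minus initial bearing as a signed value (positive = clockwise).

Initial bearing θ₁ = atan2(sin Δλ cos φ₂, cos φ₁ sin φ₂ − sin φ₁ cos φ₂ cos Δλ) = 72.62°
Final bearing θ₂ = (initial bearing from the destination back to the start) + 180° = 94.56°
Δθ = θ₂ − θ₁ = +21.9°

+21.9°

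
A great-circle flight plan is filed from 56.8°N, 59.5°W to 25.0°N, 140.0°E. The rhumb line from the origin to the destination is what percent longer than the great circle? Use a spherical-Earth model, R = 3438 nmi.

25.9%

Great circle: σ = 1.6852 rad → d_gc = Rσ = 5793.8 nmi
Rhumb: Δφ = -0.5550, Δλ = -2.8013, Δψ = -0.7594, q = Δφ/Δψ = 0.7309 → d_rh = R√(Δφ²+q²Δλ²) = 7292.7 nmi
Excess = (7292.7 − 5793.8) / 5793.8 = 1498.9 / 5793.8 = 25.87% ≈ 25.9%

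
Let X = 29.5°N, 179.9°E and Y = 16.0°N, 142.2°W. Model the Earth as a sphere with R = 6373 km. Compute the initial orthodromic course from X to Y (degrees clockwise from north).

N = sin Δλ·cos φ₂ = +0.5905;  D = cos φ₁ sin φ₂ − sin φ₁ cos φ₂ cos Δλ = -0.1336
initial course = atan2(N, D) = 102.75°

102.7°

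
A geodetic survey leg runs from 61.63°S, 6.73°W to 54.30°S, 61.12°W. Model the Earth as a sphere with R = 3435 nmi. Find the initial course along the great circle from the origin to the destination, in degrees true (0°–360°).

θ = atan2( sin Δλ·cos φ₂ ,  cos φ₁ sin φ₂ − sin φ₁ cos φ₂ cos Δλ )
  = atan2(-0.4744, -0.0869) = 259.62°

259.6°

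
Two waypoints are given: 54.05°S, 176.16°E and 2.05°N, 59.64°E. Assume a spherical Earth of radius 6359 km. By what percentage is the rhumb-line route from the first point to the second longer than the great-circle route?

Great circle: σ = 1.8660 rad → d_gc = Rσ = 11865.8 km
Rhumb: Δφ = +0.9791, Δλ = -2.0337, Δψ = +1.1614, q = Δφ/Δψ = 0.8430 → d_rh = R√(Δφ²+q²Δλ²) = 12554.7 km
Excess = (12554.7 − 11865.8) / 11865.8 = 688.9 / 11865.8 = 5.81% ≈ 5.8%

5.8%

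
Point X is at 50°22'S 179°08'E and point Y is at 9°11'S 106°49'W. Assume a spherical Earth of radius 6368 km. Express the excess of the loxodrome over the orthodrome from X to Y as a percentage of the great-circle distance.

2.2%

Great circle: σ = 1.2703 rad → d_gc = Rσ = 8089.6 km
Rhumb: Δφ = +0.7188, Δλ = +1.2924, Δψ = +0.8597, q = Δφ/Δψ = 0.8361 → d_rh = R√(Δφ²+q²Δλ²) = 8264.4 km
Excess = (8264.4 − 8089.6) / 8089.6 = 174.8 / 8089.6 = 2.16% ≈ 2.2%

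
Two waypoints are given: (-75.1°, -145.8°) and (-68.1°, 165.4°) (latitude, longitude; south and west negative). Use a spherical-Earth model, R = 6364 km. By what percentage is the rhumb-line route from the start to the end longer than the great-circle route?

2.8%

Great circle: σ = 0.2845 rad → d_gc = Rσ = 1810.3 km
Rhumb: Δφ = +0.1222, Δλ = -0.8517, Δψ = +0.3917, q = Δφ/Δψ = 0.3119 → d_rh = R√(Δφ²+q²Δλ²) = 1860.7 km
Excess = (1860.7 − 1810.3) / 1810.3 = 50.4 / 1810.3 = 2.78% ≈ 2.8%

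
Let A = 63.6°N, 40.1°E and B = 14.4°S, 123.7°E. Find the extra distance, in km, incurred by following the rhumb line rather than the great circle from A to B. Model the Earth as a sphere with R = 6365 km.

291 km

Great circle: cos σ = sin φ₁ sin φ₂ + cos φ₁ cos φ₂ cos Δλ,  σ = 1.7464 rad → d_gc = 11116.1 km
Rhumb line: Δψ = -1.7041, q = Δφ/Δψ = 0.7989, d_rh = R√(Δφ²+q²Δλ²) = 11407.3 km
Excess = 11407.3 − 11116.1 = 291.2 ≈ 291 km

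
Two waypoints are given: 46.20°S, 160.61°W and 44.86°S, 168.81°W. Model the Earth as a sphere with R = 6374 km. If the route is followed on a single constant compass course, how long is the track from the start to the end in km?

Δψ = ln[tan(π/4+φ₂/2)/tan(π/4+φ₁/2)] = +0.0334;  Δφ = +0.0234 rad,  Δλ = -0.1431 rad
q = Δφ/Δψ = 0.7005
d = R·√(Δφ² + q²Δλ²) = 6374·0.10294 = 656 km

656 km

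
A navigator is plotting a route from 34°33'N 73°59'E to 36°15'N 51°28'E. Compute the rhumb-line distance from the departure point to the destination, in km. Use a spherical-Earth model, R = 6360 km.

2046 km

Rhumb course C = atan2(Δλ, Δψ) with Δψ = ln[tan(π/4+φ₂/2)/tan(π/4+φ₁/2)] = +0.0364, Δλ = -0.3930 → C = 275.29°
d = R·|Δφ| / |cos C| = 6360·0.02967 / 0.09224 = 2046 km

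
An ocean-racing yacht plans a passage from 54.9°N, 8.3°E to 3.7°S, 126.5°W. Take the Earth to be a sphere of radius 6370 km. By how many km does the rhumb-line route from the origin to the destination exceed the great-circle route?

1161 km

Great circle: cos σ = sin φ₁ sin φ₂ + cos φ₁ cos φ₂ cos Δλ,  σ = 2.0456 rad → d_gc = 13030.2 km
Rhumb line: Δψ = -1.2158, q = Δφ/Δψ = 0.8412, d_rh = R√(Δφ²+q²Δλ²) = 14190.9 km
Excess = 14190.9 − 13030.2 = 1160.7 ≈ 1161 km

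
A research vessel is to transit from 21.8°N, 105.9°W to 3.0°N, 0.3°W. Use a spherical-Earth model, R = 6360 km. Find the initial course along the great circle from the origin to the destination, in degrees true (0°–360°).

81.2°

θ = atan2( sin Δλ·cos φ₂ ,  cos φ₁ sin φ₂ − sin φ₁ cos φ₂ cos Δλ )
  = atan2(+0.9618, +0.1483) = 81.23°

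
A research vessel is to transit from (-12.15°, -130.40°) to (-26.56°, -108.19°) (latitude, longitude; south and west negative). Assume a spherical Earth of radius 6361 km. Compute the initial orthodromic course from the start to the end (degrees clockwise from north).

127.9°

N = sin Δλ·cos φ₂ = +0.3381;  D = cos φ₁ sin φ₂ − sin φ₁ cos φ₂ cos Δλ = -0.2628
initial course = atan2(N, D) = 127.86°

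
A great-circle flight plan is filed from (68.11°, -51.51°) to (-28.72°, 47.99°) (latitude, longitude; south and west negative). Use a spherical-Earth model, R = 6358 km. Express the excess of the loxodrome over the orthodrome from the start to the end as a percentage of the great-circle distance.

3.4%

Great circle: σ = 2.0942 rad → d_gc = Rσ = 13315.0 km
Rhumb: Δφ = -1.6900, Δλ = +1.7366, Δψ = -2.1667, q = Δφ/Δψ = 0.7800 → d_rh = R√(Δφ²+q²Δλ²) = 13770.3 km
Excess = (13770.3 − 13315.0) / 13315.0 = 455.3 / 13315.0 = 3.42% ≈ 3.4%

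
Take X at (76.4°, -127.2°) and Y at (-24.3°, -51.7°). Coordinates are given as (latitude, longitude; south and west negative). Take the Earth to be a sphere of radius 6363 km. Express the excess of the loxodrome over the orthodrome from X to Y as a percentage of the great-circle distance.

2.7%

Great circle: σ = 1.9244 rad → d_gc = Rσ = 12245.2 km
Rhumb: Δφ = -1.7575, Δλ = +1.3177, Δψ = -2.5640, q = Δφ/Δψ = 0.6855 → d_rh = R√(Δφ²+q²Δλ²) = 12573.7 km
Excess = (12573.7 − 12245.2) / 12245.2 = 328.5 / 12245.2 = 2.68% ≈ 2.7%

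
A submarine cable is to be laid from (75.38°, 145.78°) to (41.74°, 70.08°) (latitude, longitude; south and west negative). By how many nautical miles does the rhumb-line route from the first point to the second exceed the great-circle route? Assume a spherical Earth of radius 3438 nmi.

158 nmi

Great circle: cos σ = sin φ₁ sin φ₂ + cos φ₁ cos φ₂ cos Δλ,  σ = 0.8083 rad → d_gc = 2779.00 nmi
Rhumb line: Δψ = -1.2505, q = Δφ/Δψ = 0.4695, d_rh = R√(Δφ²+q²Δλ²) = 2936.53 nmi
Excess = 2936.53 − 2779.00 = 157.53 ≈ 158 nmi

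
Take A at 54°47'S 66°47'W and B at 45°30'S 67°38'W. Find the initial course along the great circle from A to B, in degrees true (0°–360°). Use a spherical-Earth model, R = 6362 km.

θ = atan2( sin Δλ·cos φ₂ ,  cos φ₁ sin φ₂ − sin φ₁ cos φ₂ cos Δλ )
  = atan2(-0.0104, +0.1613) = 356.31°

356.3°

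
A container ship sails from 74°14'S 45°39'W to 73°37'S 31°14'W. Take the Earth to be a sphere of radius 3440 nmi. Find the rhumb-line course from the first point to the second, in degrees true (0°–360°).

Δψ = ln[tan(π/4+φ₂/2)/tan(π/4+φ₁/2)] = +0.0389
Δλ = +0.2516 rad (taken the short way round)
course = atan2(Δλ, Δψ) = 81.22°

81.2°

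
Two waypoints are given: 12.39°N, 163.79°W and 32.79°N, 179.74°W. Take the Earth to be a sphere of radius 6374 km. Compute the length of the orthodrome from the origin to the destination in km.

Haversine: a = sin²(Δφ/2)+cos φ₁ cos φ₂ sin²(Δλ/2) = 0.04716;  σ = 2·atan2(√a,√(1−a))
σ = 25.086° → d = Rσ = 6374·0.43783 = 2791 km

2791 km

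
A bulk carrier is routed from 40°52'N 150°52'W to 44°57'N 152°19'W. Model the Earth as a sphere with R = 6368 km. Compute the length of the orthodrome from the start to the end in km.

cos σ = sin φ₁ sin φ₂ + cos φ₁ cos φ₂ cos Δλ
      = sin(40.87°)sin(44.95°) + cos(40.87°)cos(44.95°)cos(-1.45°) = 0.9973
σ = 4.219° → d = Rσ = 6368·0.07364 = 469 km

469 km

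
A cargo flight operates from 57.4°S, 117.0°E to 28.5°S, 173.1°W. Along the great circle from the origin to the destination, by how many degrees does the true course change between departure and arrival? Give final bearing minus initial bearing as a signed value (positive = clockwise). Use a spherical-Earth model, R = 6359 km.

-52.4°

Initial bearing θ₁ = atan2(sin Δλ cos φ₂, cos φ₁ sin φ₂ − sin φ₁ cos φ₂ cos Δλ) = 90.18°
Final bearing θ₂ = (initial bearing from the destination back to the start) + 180° = 37.81°
Δθ = θ₂ − θ₁ = -52.4°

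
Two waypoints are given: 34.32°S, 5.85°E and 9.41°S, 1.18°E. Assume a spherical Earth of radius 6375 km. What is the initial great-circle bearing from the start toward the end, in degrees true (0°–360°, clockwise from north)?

N = sin Δλ·cos φ₂ = -0.0803;  D = cos φ₁ sin φ₂ − sin φ₁ cos φ₂ cos Δλ = +0.4193
initial course = atan2(N, D) = 349.16°

349.2°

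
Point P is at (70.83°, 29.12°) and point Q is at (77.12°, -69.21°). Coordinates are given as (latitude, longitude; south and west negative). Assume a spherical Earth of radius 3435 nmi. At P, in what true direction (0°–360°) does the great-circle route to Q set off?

327.8°

θ = atan2( sin Δλ·cos φ₂ ,  cos φ₁ sin φ₂ − sin φ₁ cos φ₂ cos Δλ )
  = atan2(-0.2206, +0.3506) = 327.83°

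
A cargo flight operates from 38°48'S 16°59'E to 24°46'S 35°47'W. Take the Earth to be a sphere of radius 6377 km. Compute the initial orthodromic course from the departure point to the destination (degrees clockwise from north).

N = sin Δλ·cos φ₂ = -0.7229;  D = cos φ₁ sin φ₂ − sin φ₁ cos φ₂ cos Δλ = +0.0178
initial course = atan2(N, D) = 271.41°

271.4°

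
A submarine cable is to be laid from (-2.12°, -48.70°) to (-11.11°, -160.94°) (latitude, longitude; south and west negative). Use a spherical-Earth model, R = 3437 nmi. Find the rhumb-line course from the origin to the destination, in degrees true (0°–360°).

265.4°

Δψ = ln[tan(π/4+φ₂/2)/tan(π/4+φ₁/2)] = -0.1581
Δλ = -1.9590 rad (taken the short way round)
course = atan2(Δλ, Δψ) = 265.39°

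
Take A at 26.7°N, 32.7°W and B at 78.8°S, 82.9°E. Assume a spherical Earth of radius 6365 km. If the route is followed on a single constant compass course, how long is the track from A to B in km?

Rhumb course C = atan2(Δλ, Δψ) with Δψ = ln[tan(π/4+φ₂/2)/tan(π/4+φ₁/2)] = -2.8061, Δλ = +2.0176 → C = 144.28°
d = R·|Δφ| / |cos C| = 6365·1.84132 / 0.81192 = 14435 km

14435 km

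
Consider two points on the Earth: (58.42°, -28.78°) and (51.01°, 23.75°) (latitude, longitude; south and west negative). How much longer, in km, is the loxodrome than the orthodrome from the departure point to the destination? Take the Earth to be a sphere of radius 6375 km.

Great circle: cos σ = sin φ₁ sin φ₂ + cos φ₁ cos φ₂ cos Δλ,  σ = 0.5304 rad → d_gc = 3381.36 km
Rhumb line: Δψ = -0.2247, q = Δφ/Δψ = 0.5756, d_rh = R√(Δφ²+q²Δλ²) = 3463.94 km
Excess = 3463.94 − 3381.36 = 82.58 ≈ 83 km

83 km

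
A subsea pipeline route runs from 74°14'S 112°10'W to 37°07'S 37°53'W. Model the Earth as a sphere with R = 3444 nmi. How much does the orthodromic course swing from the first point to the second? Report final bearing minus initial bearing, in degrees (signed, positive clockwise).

Initial bearing θ₁ = atan2(sin Δλ cos φ₂, cos φ₁ sin φ₂ − sin φ₁ cos φ₂ cos Δλ) = 86.73°
Final bearing θ₂ = (initial bearing from the destination back to the start) + 180° = 19.89°
Δθ = θ₂ − θ₁ = -66.8°

-66.8°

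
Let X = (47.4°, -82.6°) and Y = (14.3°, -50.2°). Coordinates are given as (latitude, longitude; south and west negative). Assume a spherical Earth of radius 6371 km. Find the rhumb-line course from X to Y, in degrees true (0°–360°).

Meridional parts: M(φ₁)=+0.9419, M(φ₂)=+0.2522 → ΔM = -0.6897;  Δλ = +0.5655 rad
tan C = Δλ / ΔM = -0.8199 → C = 140.65°

140.7°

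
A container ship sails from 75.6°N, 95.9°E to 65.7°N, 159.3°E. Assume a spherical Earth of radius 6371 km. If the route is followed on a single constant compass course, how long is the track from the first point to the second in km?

Rhumb course C = atan2(Δλ, Δψ) with Δψ = ln[tan(π/4+φ₂/2)/tan(π/4+φ₁/2)] = -0.5331, Δλ = +1.1065 → C = 115.72°
d = R·|Δφ| / |cos C| = 6371·0.17279 / 0.43404 = 2536 km

2536 km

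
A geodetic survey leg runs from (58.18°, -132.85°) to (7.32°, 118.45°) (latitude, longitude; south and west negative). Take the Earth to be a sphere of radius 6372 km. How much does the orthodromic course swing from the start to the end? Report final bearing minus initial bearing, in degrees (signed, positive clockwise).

-79.7°

Initial bearing θ₁ = atan2(sin Δλ cos φ₂, cos φ₁ sin φ₂ − sin φ₁ cos φ₂ cos Δλ) = 289.75°
Final bearing θ₂ = (initial bearing from the destination back to the start) + 180° = 210.02°
Δθ = θ₂ − θ₁ = -79.7°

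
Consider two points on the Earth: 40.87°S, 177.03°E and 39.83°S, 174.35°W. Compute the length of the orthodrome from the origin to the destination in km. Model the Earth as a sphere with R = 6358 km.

Haversine: a = sin²(Δφ/2)+cos φ₁ cos φ₂ sin²(Δλ/2) = 0.00336;  σ = 2·atan2(√a,√(1−a))
σ = 6.648° → d = Rσ = 6358·0.11603 = 738 km

738 km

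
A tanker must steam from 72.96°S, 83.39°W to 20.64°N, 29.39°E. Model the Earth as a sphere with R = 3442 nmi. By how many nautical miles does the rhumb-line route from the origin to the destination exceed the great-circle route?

Great circle: cos σ = sin φ₁ sin φ₂ + cos φ₁ cos φ₂ cos Δλ,  σ = 2.0300 rad → d_gc = 6987.1 nmi
Rhumb line: Δψ = +2.2667, q = Δφ/Δψ = 0.7207, d_rh = R√(Δφ²+q²Δλ²) = 7447.2 nmi
Excess = 7447.2 − 6987.1 = 460.1 ≈ 460 nmi

460 nmi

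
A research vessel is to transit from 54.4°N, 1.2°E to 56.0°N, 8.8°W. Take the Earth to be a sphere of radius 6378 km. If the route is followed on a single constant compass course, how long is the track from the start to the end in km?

Δψ = ln[tan(π/4+φ₂/2)/tan(π/4+φ₁/2)] = +0.0489;  Δφ = +0.0279 rad,  Δλ = -0.1745 rad
q = Δφ/Δψ = 0.5706
d = R·√(Δφ² + q²Δλ²) = 6378·0.10343 = 660 km

660 km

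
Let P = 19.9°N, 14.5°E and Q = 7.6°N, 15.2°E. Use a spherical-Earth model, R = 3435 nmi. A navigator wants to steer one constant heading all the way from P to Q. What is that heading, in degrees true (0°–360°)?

176.8°

Δψ = ln[tan(π/4+φ₂/2)/tan(π/4+φ₁/2)] = -0.2215
Δλ = +0.0122 rad (taken the short way round)
course = atan2(Δλ, Δψ) = 176.84°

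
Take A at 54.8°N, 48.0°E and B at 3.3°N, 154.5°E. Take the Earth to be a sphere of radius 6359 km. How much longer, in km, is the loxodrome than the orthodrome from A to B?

Great circle: cos σ = sin φ₁ sin φ₂ + cos φ₁ cos φ₂ cos Δλ,  σ = 1.6875 rad → d_gc = 10730.6 km
Rhumb line: Δψ = -1.0905, q = Δφ/Δψ = 0.8242, d_rh = R√(Δφ²+q²Δλ²) = 11295.2 km
Excess = 11295.2 − 10730.6 = 564.6 ≈ 565 km

565 km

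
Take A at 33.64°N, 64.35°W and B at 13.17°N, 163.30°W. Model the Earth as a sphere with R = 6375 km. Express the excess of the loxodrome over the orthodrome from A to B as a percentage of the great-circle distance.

Great circle: σ = 1.5707 rad → d_gc = Rσ = 10013.2 km
Rhumb: Δφ = -0.3573, Δλ = -1.7270, Δψ = -0.3922, q = Δφ/Δψ = 0.9110 → d_rh = R√(Δφ²+q²Δλ²) = 10284.8 km
Excess = (10284.8 − 10013.2) / 10013.2 = 271.6 / 10013.2 = 2.71% ≈ 2.7%

2.7%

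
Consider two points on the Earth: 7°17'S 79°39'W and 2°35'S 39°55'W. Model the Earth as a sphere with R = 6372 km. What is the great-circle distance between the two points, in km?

4431 km

cos σ = sin φ₁ sin φ₂ + cos φ₁ cos φ₂ cos Δλ
      = sin(-7.28°)sin(-2.58°) + cos(-7.28°)cos(-2.58°)cos(39.73°) = 0.7678
σ = 39.847° → d = Rσ = 6372·0.69546 = 4431 km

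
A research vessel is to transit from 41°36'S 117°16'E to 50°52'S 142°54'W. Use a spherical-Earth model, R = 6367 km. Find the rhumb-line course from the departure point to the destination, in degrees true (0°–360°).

Meridional parts: M(φ₁)=-0.7998, M(φ₂)=-1.0344 → ΔM = -0.2346;  Δλ = +1.7424 rad
tan C = Δλ / ΔM = -7.4263 → C = 97.67°

97.7°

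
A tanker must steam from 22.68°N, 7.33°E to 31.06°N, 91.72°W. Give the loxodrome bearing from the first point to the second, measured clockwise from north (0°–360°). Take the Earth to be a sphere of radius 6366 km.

275.4°

Δψ = ln[tan(π/4+φ₂/2)/tan(π/4+φ₁/2)] = +0.1642
Δλ = -1.7287 rad (taken the short way round)
course = atan2(Δλ, Δψ) = 275.43°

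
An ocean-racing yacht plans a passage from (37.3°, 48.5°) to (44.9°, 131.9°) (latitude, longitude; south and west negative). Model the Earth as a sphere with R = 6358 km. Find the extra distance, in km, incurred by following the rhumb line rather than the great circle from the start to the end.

Great circle: cos σ = sin φ₁ sin φ₂ + cos φ₁ cos φ₂ cos Δλ,  σ = 1.0558 rad → d_gc = 6712.9 km
Rhumb line: Δψ = +0.1764, q = Δφ/Δψ = 0.7522, d_rh = R√(Δφ²+q²Δλ²) = 7012.0 km
Excess = 7012.0 − 6712.9 = 299.1 ≈ 299 km

299 km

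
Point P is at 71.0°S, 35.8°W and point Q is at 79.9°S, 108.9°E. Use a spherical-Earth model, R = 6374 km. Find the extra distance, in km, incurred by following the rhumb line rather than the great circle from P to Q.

942 km

Great circle: cos σ = sin φ₁ sin φ₂ + cos φ₁ cos φ₂ cos Δλ,  σ = 0.4859 rad → d_gc = 3096.9 km
Rhumb line: Δψ = -0.6385, q = Δφ/Δψ = 0.2433, d_rh = R√(Δφ²+q²Δλ²) = 4039.2 km
Excess = 4039.2 − 3096.9 = 942.3 ≈ 942 km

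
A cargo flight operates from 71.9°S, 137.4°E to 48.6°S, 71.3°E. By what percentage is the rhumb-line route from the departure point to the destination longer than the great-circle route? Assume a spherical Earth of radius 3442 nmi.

4.4%

Great circle: σ = 0.6498 rad → d_gc = Rσ = 2236.5 nmi
Rhumb: Δφ = +0.4067, Δλ = -1.1537, Δψ = +0.8639, q = Δφ/Δψ = 0.4707 → d_rh = R√(Δφ²+q²Δλ²) = 2335.2 nmi
Excess = (2335.2 − 2236.5) / 2236.5 = 98.7 / 2236.5 = 4.41% ≈ 4.4%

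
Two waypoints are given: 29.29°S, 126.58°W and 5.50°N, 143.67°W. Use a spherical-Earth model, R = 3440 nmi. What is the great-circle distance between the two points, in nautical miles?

2310 nmi

Haversine: a = sin²(Δφ/2)+cos φ₁ cos φ₂ sin²(Δλ/2) = 0.10854;  σ = 2·atan2(√a,√(1−a))
σ = 38.472° → d = Rσ = 3440·0.67146 = 2310 nmi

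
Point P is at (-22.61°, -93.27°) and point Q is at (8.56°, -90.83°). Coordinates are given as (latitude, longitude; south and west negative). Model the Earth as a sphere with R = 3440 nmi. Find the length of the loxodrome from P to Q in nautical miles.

1877 nmi

Δψ = ln[tan(π/4+φ₂/2)/tan(π/4+φ₁/2)] = +0.5552;  Δφ = +0.5440 rad,  Δλ = +0.0426 rad
q = Δφ/Δψ = 0.9798
d = R·√(Δφ² + q²Δλ²) = 3440·0.54562 = 1877 nmi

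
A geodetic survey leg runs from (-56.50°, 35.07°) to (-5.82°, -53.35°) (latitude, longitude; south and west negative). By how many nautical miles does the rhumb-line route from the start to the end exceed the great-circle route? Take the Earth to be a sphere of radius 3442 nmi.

186 nmi

Great circle: cos σ = sin φ₁ sin φ₂ + cos φ₁ cos φ₂ cos Δλ,  σ = 1.4709 rad → d_gc = 5062.9 nmi
Rhumb line: Δψ = +1.0990, q = Δφ/Δψ = 0.8048, d_rh = R√(Δφ²+q²Δλ²) = 5248.5 nmi
Excess = 5248.5 − 5062.9 = 185.6 ≈ 186 nmi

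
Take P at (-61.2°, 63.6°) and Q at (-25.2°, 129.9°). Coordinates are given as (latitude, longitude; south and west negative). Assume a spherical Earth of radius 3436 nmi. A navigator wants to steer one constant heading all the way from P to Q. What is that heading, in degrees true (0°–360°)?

52.0°

Meridional parts: M(φ₁)=-1.3596, M(φ₂)=-0.4547 → ΔM = +0.9049;  Δλ = +1.1572 rad
tan C = Δλ / ΔM = +1.2788 → C = 51.97°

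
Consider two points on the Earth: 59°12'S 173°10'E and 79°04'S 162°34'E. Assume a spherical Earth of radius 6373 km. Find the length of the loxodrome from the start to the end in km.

2243 km

Δψ = ln[tan(π/4+φ₂/2)/tan(π/4+φ₁/2)] = -1.0572;  Δφ = -0.3467 rad,  Δλ = -0.1850 rad
q = Δφ/Δψ = 0.3280
d = R·√(Δφ² + q²Δλ²) = 6373·0.35201 = 2243 km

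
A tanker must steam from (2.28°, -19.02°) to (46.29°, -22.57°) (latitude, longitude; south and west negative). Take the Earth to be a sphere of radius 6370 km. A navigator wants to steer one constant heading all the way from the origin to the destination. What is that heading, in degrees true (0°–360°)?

355.9°

Meridional parts: M(φ₁)=+0.0398, M(φ₂)=+0.9136 → ΔM = +0.8738;  Δλ = -0.0620 rad
tan C = Δλ / ΔM = -0.0709 → C = 355.94°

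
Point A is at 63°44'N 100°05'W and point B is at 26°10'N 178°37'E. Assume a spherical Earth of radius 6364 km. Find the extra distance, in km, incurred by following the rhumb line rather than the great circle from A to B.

346 km

Great circle: cos σ = sin φ₁ sin φ₂ + cos φ₁ cos φ₂ cos Δλ,  σ = 1.0978 rad → d_gc = 6986.6 km
Rhumb line: Δψ = -0.9819, q = Δφ/Δψ = 0.6678, d_rh = R√(Δφ²+q²Δλ²) = 7332.9 km
Excess = 7332.9 − 6986.6 = 346.3 ≈ 346 km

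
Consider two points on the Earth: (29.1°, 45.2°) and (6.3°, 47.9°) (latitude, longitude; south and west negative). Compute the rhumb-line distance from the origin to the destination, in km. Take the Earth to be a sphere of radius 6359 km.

Δψ = ln[tan(π/4+φ₂/2)/tan(π/4+φ₁/2)] = -0.4211;  Δφ = -0.3979 rad,  Δλ = +0.0471 rad
q = Δφ/Δψ = 0.9451
d = R·√(Δφ² + q²Δλ²) = 6359·0.40042 = 2546 km

2546 km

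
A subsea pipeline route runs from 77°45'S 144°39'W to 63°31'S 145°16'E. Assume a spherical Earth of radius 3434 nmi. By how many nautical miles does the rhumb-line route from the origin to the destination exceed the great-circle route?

Great circle: cos σ = sin φ₁ sin φ₂ + cos φ₁ cos φ₂ cos Δλ,  σ = 0.4349 rad → d_gc = 1493.4 nmi
Rhumb line: Δψ = +0.7852, q = Δφ/Δψ = 0.3164, d_rh = R√(Δφ²+q²Δλ²) = 1579.2 nmi
Excess = 1579.2 − 1493.4 = 85.8 ≈ 86 nmi

86 nmi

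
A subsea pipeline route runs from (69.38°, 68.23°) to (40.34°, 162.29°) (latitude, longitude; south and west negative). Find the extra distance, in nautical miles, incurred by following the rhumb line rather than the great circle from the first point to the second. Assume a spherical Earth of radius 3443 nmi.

Great circle: cos σ = sin φ₁ sin φ₂ + cos φ₁ cos φ₂ cos Δλ,  σ = 0.9436 rad → d_gc = 3248.9 nmi
Rhumb line: Δψ = -0.9336, q = Δφ/Δψ = 0.5429, d_rh = R√(Δφ²+q²Δλ²) = 3530.2 nmi
Excess = 3530.2 − 3248.9 = 281.3 ≈ 281 nmi

281 nmi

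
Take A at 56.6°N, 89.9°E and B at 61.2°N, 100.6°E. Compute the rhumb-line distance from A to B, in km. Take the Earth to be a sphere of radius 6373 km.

Rhumb course C = atan2(Δλ, Δψ) with Δψ = ln[tan(π/4+φ₂/2)/tan(π/4+φ₁/2)] = +0.1557, Δλ = +0.1868 → C = 50.18°
d = R·|Δφ| / |cos C| = 6373·0.08029 / 0.64037 = 799 km

799 km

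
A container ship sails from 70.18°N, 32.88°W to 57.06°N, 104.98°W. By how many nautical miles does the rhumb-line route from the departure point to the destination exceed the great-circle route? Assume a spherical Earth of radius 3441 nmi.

109 nmi

Great circle: cos σ = sin φ₁ sin φ₂ + cos φ₁ cos φ₂ cos Δλ,  σ = 0.5620 rad → d_gc = 1933.8 nmi
Rhumb line: Δψ = -0.5260, q = Δφ/Δψ = 0.4353, d_rh = R√(Δφ²+q²Δλ²) = 2043.0 nmi
Excess = 2043.0 − 1933.8 = 109.2 ≈ 109 nmi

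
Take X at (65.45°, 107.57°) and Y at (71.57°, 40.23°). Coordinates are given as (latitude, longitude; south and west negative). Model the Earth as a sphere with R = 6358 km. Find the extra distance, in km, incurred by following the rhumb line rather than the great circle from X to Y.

Great circle: cos σ = sin φ₁ sin φ₂ + cos φ₁ cos φ₂ cos Δλ,  σ = 0.4189 rad → d_gc = 2663.1 km
Rhumb line: Δψ = +0.2935, q = Δφ/Δψ = 0.3639, d_rh = R√(Δφ²+q²Δλ²) = 2802.8 km
Excess = 2802.8 − 2663.1 = 139.7 ≈ 140 km

140 km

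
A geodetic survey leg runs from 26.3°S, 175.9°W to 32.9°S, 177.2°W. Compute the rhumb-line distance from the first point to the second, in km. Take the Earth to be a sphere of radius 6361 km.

743 km

Δψ = ln[tan(π/4+φ₂/2)/tan(π/4+φ₁/2)] = -0.1326;  Δφ = -0.1152 rad,  Δλ = -0.0227 rad
q = Δφ/Δψ = 0.8687
d = R·√(Δφ² + q²Δλ²) = 6361·0.11687 = 743 km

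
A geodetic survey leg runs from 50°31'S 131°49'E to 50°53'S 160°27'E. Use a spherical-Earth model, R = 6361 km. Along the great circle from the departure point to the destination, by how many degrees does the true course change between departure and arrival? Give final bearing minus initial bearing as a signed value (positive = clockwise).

Initial bearing θ₁ = atan2(sin Δλ cos φ₂, cos φ₁ sin φ₂ − sin φ₁ cos φ₂ cos Δλ) = 102.31°
Final bearing θ₂ = (initial bearing from the destination back to the start) + 180° = 79.96°
Δθ = θ₂ − θ₁ = -22.3°

-22.3°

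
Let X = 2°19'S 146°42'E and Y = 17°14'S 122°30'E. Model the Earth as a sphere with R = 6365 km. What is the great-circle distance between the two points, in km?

3117 km

cos σ = sin φ₁ sin φ₂ + cos φ₁ cos φ₂ cos Δλ
      = sin(-2.32°)sin(-17.23°) + cos(-2.32°)cos(-17.23°)cos(-24.20°) = 0.8824
σ = 28.062° → d = Rσ = 6365·0.48978 = 3117 km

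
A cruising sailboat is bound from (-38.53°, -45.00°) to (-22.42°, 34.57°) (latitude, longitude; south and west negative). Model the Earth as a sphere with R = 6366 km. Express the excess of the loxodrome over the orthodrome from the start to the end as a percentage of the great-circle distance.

2.5%

Great circle: σ = 1.1934 rad → d_gc = Rσ = 7597.2 km
Rhumb: Δφ = +0.2812, Δλ = +1.3888, Δψ = +0.3281, q = Δφ/Δψ = 0.8570 → d_rh = R√(Δφ²+q²Δλ²) = 7785.4 km
Excess = (7785.4 − 7597.2) / 7597.2 = 188.2 / 7597.2 = 2.48% ≈ 2.5%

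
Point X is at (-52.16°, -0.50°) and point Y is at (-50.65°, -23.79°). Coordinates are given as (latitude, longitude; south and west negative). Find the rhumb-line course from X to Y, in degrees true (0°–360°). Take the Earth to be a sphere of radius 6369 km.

Meridional parts: M(φ₁)=-1.0707, M(φ₂)=-1.0285 → ΔM = +0.0423;  Δλ = -0.4065 rad
tan C = Δλ / ΔM = -9.6204 → C = 275.93°

275.9°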